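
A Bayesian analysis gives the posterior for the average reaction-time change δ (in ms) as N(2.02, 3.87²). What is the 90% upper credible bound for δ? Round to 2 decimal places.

6.98

Need U with P(δ ≤ U) = 0.90: U = 2.02 + z_{0.1}·3.87.
z = 1.282; U = 2.02 + 1.282 × 3.87 = 6.98.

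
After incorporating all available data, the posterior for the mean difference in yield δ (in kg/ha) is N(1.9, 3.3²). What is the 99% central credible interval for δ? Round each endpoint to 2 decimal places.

[-6.60, 10.40]

The posterior is symmetric, so the 99% equal-tailed interval is δ = 1.9 ± z·3.3 with z = 2.576.
Half-width: 2.576 × 3.3 = 8.50.
1.9 − 8.50 = -6.60; 1.9 + 8.50 = 10.40.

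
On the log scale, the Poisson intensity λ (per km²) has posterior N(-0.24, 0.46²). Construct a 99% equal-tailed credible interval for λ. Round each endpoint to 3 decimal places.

[0.241, 2.573]

On the log scale the 99% interval is -0.24 ± 2.576 × 0.46 = [-1.4249, 0.9449].
Exponentiate: [e^-1.4249, e^0.9449] = [0.241, 2.573].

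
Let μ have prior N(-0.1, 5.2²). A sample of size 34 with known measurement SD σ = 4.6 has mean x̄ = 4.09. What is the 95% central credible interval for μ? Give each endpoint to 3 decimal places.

Posterior precision = 1/5.2² + 34/4.6² = 0.0370 + 1.6068 = 1.6438, so posterior SD = 0.7800.
Posterior mean = (-0.1/5.2² + 34·4.09/4.6²) / 1.6438 = 3.9957.
Interval: 3.9957 ± 1.960 × 0.7800 → [2.467, 5.524].

[2.467, 5.524]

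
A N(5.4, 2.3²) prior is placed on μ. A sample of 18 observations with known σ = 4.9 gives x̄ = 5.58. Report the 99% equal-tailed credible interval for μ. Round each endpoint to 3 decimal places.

[2.885, 8.202]

Posterior precision = 1/2.3² + 18/4.9² = 0.1890 + 0.7497 = 0.9387, so posterior SD = 1.0321.
Posterior mean = (5.4/2.3² + 18·5.58/4.9²) / 0.9387 = 5.5438.
Interval: 5.5438 ± 2.576 × 1.0321 → [2.885, 8.202].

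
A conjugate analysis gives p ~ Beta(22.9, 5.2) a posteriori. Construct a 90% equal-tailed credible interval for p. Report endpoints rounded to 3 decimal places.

[0.685, 0.919]

Posterior: Beta(22.9, 5.2).
Equal-tailed 90% interval: the 0.05 and 0.95 quantiles of Beta(22.9, 5.2).
Posterior mean ≈ 0.815, SD ≈ 0.072; a Normal approximation gives roughly [0.697, 0.933].
Exact: F⁻¹(0.05) = 0.685; F⁻¹(0.95) = 0.919.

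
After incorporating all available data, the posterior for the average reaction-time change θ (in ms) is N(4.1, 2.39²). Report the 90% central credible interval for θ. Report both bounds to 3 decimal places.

The posterior is symmetric, so the 90% equal-tailed interval is θ = 4.1 ± z·2.39 with z = 1.645.
Half-width: 1.645 × 2.39 = 3.931.
4.1 − 3.931 = 0.169; 4.1 + 3.931 = 8.031.

[0.169, 8.031]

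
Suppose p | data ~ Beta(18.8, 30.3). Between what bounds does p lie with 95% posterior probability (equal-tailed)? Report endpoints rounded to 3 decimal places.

Posterior: Beta(18.8, 30.3).
Equal-tailed 95% interval: the 0.025 and 0.975 quantiles of Beta(18.8, 30.3).
Posterior mean ≈ 0.383, SD ≈ 0.069; a Normal approximation gives roughly [0.248, 0.517].
Exact: F⁻¹(0.025) = 0.253; F⁻¹(0.975) = 0.521.

[0.253, 0.521]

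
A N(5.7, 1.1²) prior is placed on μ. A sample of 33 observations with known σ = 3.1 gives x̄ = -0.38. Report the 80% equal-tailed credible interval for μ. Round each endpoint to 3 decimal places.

[0.179, 1.420]

Posterior precision = 1/1.1² + 33/3.1² = 0.8264 + 3.4339 = 4.2604, so posterior SD = 0.4845.
Posterior mean = (5.7/1.1² + 33·-0.38/3.1²) / 4.2604 = 0.7994.
Interval: 0.7994 ± 1.282 × 0.4845 → [0.179, 1.420].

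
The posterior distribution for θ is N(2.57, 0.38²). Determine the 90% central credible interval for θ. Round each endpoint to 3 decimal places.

The posterior is symmetric, so the 90% equal-tailed interval is θ = 2.57 ± z·0.38 with z = 1.645.
Half-width: 1.645 × 0.38 = 0.625.
2.57 − 0.625 = 1.945; 2.57 + 0.625 = 3.195.

[1.945, 3.195]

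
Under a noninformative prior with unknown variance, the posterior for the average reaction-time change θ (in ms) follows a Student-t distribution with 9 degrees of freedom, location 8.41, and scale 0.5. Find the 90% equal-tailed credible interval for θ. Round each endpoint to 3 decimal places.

[7.493, 9.327]

The t_9 distribution is symmetric; the 90% interval is 8.41 ± t·0.5 with t_{0.95,9} = 1.833.
Half-width: 1.833 × 0.5 = 0.917.
8.41 − 0.917 = 7.493; 8.41 + 0.917 = 9.327.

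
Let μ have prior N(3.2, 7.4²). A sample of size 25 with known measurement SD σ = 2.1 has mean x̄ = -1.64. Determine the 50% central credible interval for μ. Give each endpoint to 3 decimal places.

Posterior precision = 1/7.4² + 25/2.1² = 0.0183 + 5.6689 = 5.6872, so posterior SD = 0.4193.
Posterior mean = (3.2/7.4² + 25·-1.64/2.1²) / 5.6872 = -1.6245.
Interval: -1.6245 ± 0.674 × 0.4193 → [-1.907, -1.342].

[-1.907, -1.342]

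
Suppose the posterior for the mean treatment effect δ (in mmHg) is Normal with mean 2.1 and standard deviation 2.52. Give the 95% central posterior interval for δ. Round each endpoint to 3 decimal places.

The posterior is symmetric, so the 95% equal-tailed interval is δ = 2.1 ± z·2.52 with z = 1.960.
Half-width: 1.960 × 2.52 = 4.939.
2.1 − 4.939 = -2.839; 2.1 + 4.939 = 7.039.

[-2.839, 7.039]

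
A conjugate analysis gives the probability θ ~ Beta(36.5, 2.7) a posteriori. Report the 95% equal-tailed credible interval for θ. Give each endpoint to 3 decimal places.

Posterior: Beta(36.5, 2.7).
Equal-tailed 95% interval: the 0.025 and 0.975 quantiles of Beta(36.5, 2.7).
Posterior mean ≈ 0.931, SD ≈ 0.040; a Normal approximation gives roughly [0.853, 1.009].
Exact: F⁻¹(0.025) = 0.835; F⁻¹(0.975) = 0.987.

[0.835, 0.987]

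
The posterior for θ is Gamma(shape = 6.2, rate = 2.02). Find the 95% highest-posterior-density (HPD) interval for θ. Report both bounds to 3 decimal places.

The posterior is unimodal and skewed, so the HPD interval has equal density at both endpoints and is the shortest 95% interval.
Solving f(0.928) = f(5.518) with F(5.518) − F(0.928) = 0.95 gives [0.928, 5.518].
For comparison, the equal-tailed interval is [1.149, 5.915]; the HPD is narrower and shifted toward the mode.

[0.928, 5.518]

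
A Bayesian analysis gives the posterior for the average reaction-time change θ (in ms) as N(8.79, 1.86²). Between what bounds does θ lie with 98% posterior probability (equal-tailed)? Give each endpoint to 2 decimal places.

[4.46, 13.12]

The posterior is symmetric, so the 98% equal-tailed interval is θ = 8.79 ± z·1.86 with z = 2.326.
Half-width: 2.326 × 1.86 = 4.33.
8.79 − 4.33 = 4.46; 8.79 + 4.33 = 13.12.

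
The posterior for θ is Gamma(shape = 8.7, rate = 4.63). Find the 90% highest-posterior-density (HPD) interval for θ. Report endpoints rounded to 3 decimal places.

[0.855, 2.868]

The posterior is unimodal and skewed, so the HPD interval has equal density at both endpoints and is the shortest 90% interval.
Solving f(0.855) = f(2.868) with F(2.868) − F(0.855) = 0.90 gives [0.855, 2.868].
For comparison, the equal-tailed interval is [0.967, 3.035]; the HPD is narrower and shifted toward the mode.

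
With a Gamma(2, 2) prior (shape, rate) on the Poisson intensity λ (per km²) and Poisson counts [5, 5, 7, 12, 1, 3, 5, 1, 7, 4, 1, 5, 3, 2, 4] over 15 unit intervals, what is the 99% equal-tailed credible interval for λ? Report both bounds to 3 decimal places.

Posterior: Gamma(2+65, 2+15) = Gamma(67, 17) (shape, rate).
Equal-tailed 99% interval: Gamma(67, 17) quantiles at 0.005 and 0.995.
Posterior mean ≈ 3.941, SD ≈ 0.481; a Normal approximation gives roughly [2.701, 5.181].
Exact: lower = 2.811; upper = 5.292.

[2.811, 5.292]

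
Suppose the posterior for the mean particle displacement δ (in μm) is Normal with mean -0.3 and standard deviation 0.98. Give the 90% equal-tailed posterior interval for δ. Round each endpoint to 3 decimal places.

The posterior is symmetric, so the 90% equal-tailed interval is δ = -0.3 ± z·0.98 with z = 1.645.
Half-width: 1.645 × 0.98 = 1.612.
-0.3 − 1.612 = -1.912; -0.3 + 1.612 = 1.312.

[-1.912, 1.312]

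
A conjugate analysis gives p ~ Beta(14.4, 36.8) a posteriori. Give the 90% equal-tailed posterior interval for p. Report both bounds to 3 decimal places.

Posterior: Beta(14.4, 36.8).
Equal-tailed 90% interval: the 0.05 and 0.95 quantiles of Beta(14.4, 36.8).
Posterior mean ≈ 0.281, SD ≈ 0.062; a Normal approximation gives roughly [0.179, 0.384].
Exact: F⁻¹(0.05) = 0.184; F⁻¹(0.95) = 0.388.

[0.184, 0.388]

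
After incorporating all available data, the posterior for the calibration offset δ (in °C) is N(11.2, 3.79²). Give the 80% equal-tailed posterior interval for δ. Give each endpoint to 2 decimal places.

The posterior is symmetric, so the 80% equal-tailed interval is δ = 11.2 ± z·3.79 with z = 1.282.
Half-width: 1.282 × 3.79 = 4.86.
11.2 − 4.86 = 6.34; 11.2 + 4.86 = 16.06.

[6.34, 16.06]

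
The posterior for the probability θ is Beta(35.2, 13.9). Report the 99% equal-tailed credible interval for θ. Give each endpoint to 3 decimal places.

Posterior: Beta(35.2, 13.9).
Equal-tailed 99% interval: the 0.005 and 0.995 quantiles of Beta(35.2, 13.9).
Posterior mean ≈ 0.717, SD ≈ 0.064; a Normal approximation gives roughly [0.553, 0.881].
Exact: F⁻¹(0.005) = 0.540; F⁻¹(0.995) = 0.862.

[0.540, 0.862]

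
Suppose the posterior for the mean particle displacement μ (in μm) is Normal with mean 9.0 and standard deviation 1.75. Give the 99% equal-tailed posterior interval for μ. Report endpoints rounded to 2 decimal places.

The posterior is symmetric, so the 99% equal-tailed interval is μ = 9.0 ± z·1.75 with z = 2.576.
Half-width: 2.576 × 1.75 = 4.51.
9.0 − 4.51 = 4.49; 9.0 + 4.51 = 13.51.

[4.49, 13.51]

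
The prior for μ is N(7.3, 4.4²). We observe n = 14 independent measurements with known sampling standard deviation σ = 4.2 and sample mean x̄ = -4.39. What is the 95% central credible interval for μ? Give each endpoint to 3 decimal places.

[-5.807, -1.544]

Posterior precision = 1/4.4² + 14/4.2² = 0.0517 + 0.7937 = 0.8453, so posterior SD = 1.0877.
Posterior mean = (7.3/4.4² + 14·-4.39/4.2²) / 0.8453 = -3.6757.
Interval: -3.6757 ± 1.960 × 1.0877 → [-5.807, -1.544].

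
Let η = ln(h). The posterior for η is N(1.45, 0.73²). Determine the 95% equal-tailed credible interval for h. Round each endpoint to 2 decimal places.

On the log scale the 95% interval is 1.45 ± 1.960 × 0.73 = [0.0192, 2.8808].
Exponentiate: [e^0.0192, e^2.8808] = [1.02, 17.83].

[1.02, 17.83]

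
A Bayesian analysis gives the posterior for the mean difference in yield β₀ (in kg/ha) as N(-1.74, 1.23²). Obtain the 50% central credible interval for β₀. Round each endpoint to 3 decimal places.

[-2.570, -0.910]

The posterior is symmetric, so the 50% equal-tailed interval is β₀ = -1.74 ± z·1.23 with z = 0.674.
Half-width: 0.674 × 1.23 = 0.830.
-1.74 − 0.830 = -2.570; -1.74 + 0.830 = -0.910.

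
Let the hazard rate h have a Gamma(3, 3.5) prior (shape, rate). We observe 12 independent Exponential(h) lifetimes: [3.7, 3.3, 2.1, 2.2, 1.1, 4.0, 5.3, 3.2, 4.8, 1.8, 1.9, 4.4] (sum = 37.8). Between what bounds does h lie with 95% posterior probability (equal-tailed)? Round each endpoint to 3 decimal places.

Posterior: Gamma(3+12, 3.5+37.8) = Gamma(15, 41.3) (shape, rate).
Equal-tailed 95% interval: Gamma(15, 41.3) quantiles at 0.025 and 0.975.
Posterior mean ≈ 0.363, SD ≈ 0.094; a Normal approximation gives roughly [0.179, 0.547].
Exact: lower = 0.203; upper = 0.569.

[0.203, 0.569]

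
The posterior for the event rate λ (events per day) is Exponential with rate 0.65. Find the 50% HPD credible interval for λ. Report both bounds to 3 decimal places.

[0.000, 1.066]

The exponential density is strictly decreasing on [0, ∞), so the HPD interval is anchored at 0: [0, q] with P(λ ≤ q) = 0.50.
q = −ln(1 − 0.50) / 0.65 = 0.6931 / 0.65 = 1.066.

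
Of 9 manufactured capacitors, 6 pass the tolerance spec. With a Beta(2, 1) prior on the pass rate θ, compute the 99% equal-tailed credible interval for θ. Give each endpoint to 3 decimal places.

Posterior: Beta(2+6, 1+3) = Beta(8, 4).
Equal-tailed 99% interval: the 0.005 and 0.995 quantiles of Beta(8, 4).
Posterior mean ≈ 0.667, SD ≈ 0.131; a Normal approximation gives roughly [0.330, 1.003].
Exact: F⁻¹(0.005) = 0.307; F⁻¹(0.995) = 0.931.

[0.307, 0.931]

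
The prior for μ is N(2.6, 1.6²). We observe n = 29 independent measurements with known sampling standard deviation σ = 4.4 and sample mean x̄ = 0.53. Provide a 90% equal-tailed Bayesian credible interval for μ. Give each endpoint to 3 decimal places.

[-0.239, 2.155]

Posterior precision = 1/1.6² + 29/4.4² = 0.3906 + 1.4979 = 1.8886, so posterior SD = 0.7277.
Posterior mean = (2.6/1.6² + 29·0.53/4.4²) / 1.8886 = 0.9582.
Interval: 0.9582 ± 1.645 × 0.7277 → [-0.239, 2.155].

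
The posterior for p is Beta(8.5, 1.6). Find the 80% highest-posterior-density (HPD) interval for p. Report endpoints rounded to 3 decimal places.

[0.751, 0.992]

The posterior is unimodal and skewed, so the HPD interval has equal density at both endpoints and is the shortest 80% interval.
Solving f(0.751) = f(0.992) with F(0.992) − F(0.751) = 0.80 gives [0.751, 0.992].
For comparison, the equal-tailed interval is [0.688, 0.962]; the HPD is narrower and shifted toward the mode.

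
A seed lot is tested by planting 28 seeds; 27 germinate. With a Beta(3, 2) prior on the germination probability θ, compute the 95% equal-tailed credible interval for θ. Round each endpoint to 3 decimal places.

Posterior: Beta(3+27, 2+1) = Beta(30, 3).
Equal-tailed 95% interval: the 0.025 and 0.975 quantiles of Beta(30, 3).
Posterior mean ≈ 0.909, SD ≈ 0.049; a Normal approximation gives roughly [0.812, 1.006].
Exact: F⁻¹(0.025) = 0.792; F⁻¹(0.975) = 0.980.

[0.792, 0.980]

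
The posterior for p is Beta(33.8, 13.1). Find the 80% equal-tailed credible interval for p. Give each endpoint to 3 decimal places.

Posterior: Beta(33.8, 13.1).
Equal-tailed 80% interval: the 0.1 and 0.9 quantiles of Beta(33.8, 13.1).
Posterior mean ≈ 0.721, SD ≈ 0.065; a Normal approximation gives roughly [0.638, 0.804].
Exact: F⁻¹(0.1) = 0.635; F⁻¹(0.9) = 0.802.

[0.635, 0.802]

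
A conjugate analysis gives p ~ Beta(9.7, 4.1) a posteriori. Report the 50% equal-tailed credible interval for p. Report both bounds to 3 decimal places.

Posterior: Beta(9.7, 4.1).
Equal-tailed 50% interval: the 0.25 and 0.75 quantiles of Beta(9.7, 4.1).
Posterior mean ≈ 0.703, SD ≈ 0.119; a Normal approximation gives roughly [0.623, 0.783].
Exact: F⁻¹(0.25) = 0.625; F⁻¹(0.75) = 0.791.

[0.625, 0.791]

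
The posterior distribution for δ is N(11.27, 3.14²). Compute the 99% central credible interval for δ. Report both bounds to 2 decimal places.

[3.18, 19.36]

The posterior is symmetric, so the 99% equal-tailed interval is δ = 11.27 ± z·3.14 with z = 2.576.
Half-width: 2.576 × 3.14 = 8.09.
11.27 − 8.09 = 3.18; 11.27 + 8.09 = 19.36.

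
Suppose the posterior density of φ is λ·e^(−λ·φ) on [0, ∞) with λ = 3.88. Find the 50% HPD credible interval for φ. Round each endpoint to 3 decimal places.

The exponential density is strictly decreasing on [0, ∞), so the HPD interval is anchored at 0: [0, q] with P(φ ≤ q) = 0.50.
q = −ln(1 − 0.50) / 3.88 = 0.6931 / 3.88 = 0.179.

[0.000, 0.179]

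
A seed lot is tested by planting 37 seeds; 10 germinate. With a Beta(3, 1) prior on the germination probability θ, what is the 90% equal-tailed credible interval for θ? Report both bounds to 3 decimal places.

[0.204, 0.440]

Posterior: Beta(3+10, 1+27) = Beta(13, 28).
Equal-tailed 90% interval: the 0.05 and 0.95 quantiles of Beta(13, 28).
Posterior mean ≈ 0.317, SD ≈ 0.072; a Normal approximation gives roughly [0.199, 0.435].
Exact: F⁻¹(0.05) = 0.204; F⁻¹(0.95) = 0.440.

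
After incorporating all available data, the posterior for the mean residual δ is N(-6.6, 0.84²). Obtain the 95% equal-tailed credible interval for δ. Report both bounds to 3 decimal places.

The posterior is symmetric, so the 95% equal-tailed interval is δ = -6.6 ± z·0.84 with z = 1.960.
Half-width: 1.960 × 0.84 = 1.646.
-6.6 − 1.646 = -8.246; -6.6 + 1.646 = -4.954.

[-8.246, -4.954]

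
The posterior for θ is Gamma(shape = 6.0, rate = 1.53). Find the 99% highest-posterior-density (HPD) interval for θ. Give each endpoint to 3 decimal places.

The posterior is unimodal and skewed, so the HPD interval has equal density at both endpoints and is the shortest 99% interval.
Solving f(0.766) = f(8.710) with F(8.710) − F(0.766) = 0.99 gives [0.766, 8.710].
For comparison, the equal-tailed interval is [1.005, 9.248]; the HPD is narrower and shifted toward the mode.

[0.766, 8.710]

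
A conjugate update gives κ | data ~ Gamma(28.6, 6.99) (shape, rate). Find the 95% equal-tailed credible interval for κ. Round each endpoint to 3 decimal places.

[2.732, 5.722]

Posterior: Gamma(shape 28.6, rate 6.99).
Equal-tailed 95% interval: Gamma(28.6, 6.99) quantiles at 0.025 and 0.975.
Posterior mean ≈ 4.092, SD ≈ 0.765; a Normal approximation gives roughly [2.592, 5.591].
Exact: lower = 2.732; upper = 5.722.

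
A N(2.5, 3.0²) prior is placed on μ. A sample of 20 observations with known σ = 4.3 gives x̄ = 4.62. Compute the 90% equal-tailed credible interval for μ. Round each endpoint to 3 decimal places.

[2.916, 5.929]

Posterior precision = 1/3.0² + 20/4.3² = 0.1111 + 1.0817 = 1.1928, so posterior SD = 0.9156.
Posterior mean = (2.5/3.0² + 20·4.62/4.3²) / 1.1928 = 4.4225.
Interval: 4.4225 ± 1.645 × 0.9156 → [2.916, 5.929].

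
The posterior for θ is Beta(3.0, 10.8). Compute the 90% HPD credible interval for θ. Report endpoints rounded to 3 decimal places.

[0.046, 0.381]

The posterior is unimodal and skewed, so the HPD interval has equal density at both endpoints and is the shortest 90% interval.
Solving f(0.046) = f(0.381) with F(0.381) − F(0.046) = 0.90 gives [0.046, 0.381].
For comparison, the equal-tailed interval is [0.067, 0.415]; the HPD is narrower and shifted toward the mode.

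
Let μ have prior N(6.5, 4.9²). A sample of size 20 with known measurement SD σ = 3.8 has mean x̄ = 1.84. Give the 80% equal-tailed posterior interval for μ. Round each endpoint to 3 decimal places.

Posterior precision = 1/4.9² + 20/3.8² = 0.0416 + 1.3850 = 1.4267, so posterior SD = 0.8372.
Posterior mean = (6.5/4.9² + 20·1.84/3.8²) / 1.4267 = 1.9760.
Interval: 1.9760 ± 1.282 × 0.8372 → [0.903, 3.049].

[0.903, 3.049]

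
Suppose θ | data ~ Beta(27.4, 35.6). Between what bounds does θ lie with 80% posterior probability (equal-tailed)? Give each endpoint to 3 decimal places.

[0.356, 0.515]

Posterior: Beta(27.4, 35.6).
Equal-tailed 80% interval: the 0.1 and 0.9 quantiles of Beta(27.4, 35.6).
Posterior mean ≈ 0.435, SD ≈ 0.062; a Normal approximation gives roughly [0.356, 0.514].
Exact: F⁻¹(0.1) = 0.356; F⁻¹(0.9) = 0.515.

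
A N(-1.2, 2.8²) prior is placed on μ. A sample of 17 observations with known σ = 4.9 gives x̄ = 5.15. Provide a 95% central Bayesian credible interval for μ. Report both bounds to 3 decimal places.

[2.037, 6.325]

Posterior precision = 1/2.8² + 17/4.9² = 0.1276 + 0.7080 = 0.8356, so posterior SD = 1.0940.
Posterior mean = (-1.2/2.8² + 17·5.15/4.9²) / 0.8356 = 4.1807.
Interval: 4.1807 ± 1.960 × 1.0940 → [2.037, 6.325].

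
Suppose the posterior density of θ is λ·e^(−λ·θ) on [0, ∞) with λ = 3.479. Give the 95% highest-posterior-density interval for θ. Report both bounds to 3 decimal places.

The exponential density is strictly decreasing on [0, ∞), so the HPD interval is anchored at 0: [0, q] with P(θ ≤ q) = 0.95.
q = −ln(1 − 0.95) / 3.479 = 2.9957 / 3.479 = 0.861.

[0.000, 0.861]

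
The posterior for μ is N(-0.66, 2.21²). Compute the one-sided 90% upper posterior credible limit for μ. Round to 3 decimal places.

2.172

Need U with P(μ ≤ U) = 0.90: U = -0.66 + z_{0.1}·2.21.
z = 1.282; U = -0.66 + 1.282 × 2.21 = 2.172.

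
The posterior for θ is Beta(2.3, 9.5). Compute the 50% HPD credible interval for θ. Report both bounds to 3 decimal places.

[0.073, 0.214]

The posterior is unimodal and skewed, so the HPD interval has equal density at both endpoints and is the shortest 50% interval.
Solving f(0.073) = f(0.214) with F(0.214) − F(0.073) = 0.50 gives [0.073, 0.214].
For comparison, the equal-tailed interval is [0.110, 0.262]; the HPD is narrower and shifted toward the mode.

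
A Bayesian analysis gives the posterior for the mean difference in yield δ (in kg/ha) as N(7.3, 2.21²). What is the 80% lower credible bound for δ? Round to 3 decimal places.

Need L with P(δ ≥ L) = 0.80: L = 7.3 − z_{0.2}·2.21.
z = 0.842; L = 7.3 − 0.842 × 2.21 = 5.440.

5.440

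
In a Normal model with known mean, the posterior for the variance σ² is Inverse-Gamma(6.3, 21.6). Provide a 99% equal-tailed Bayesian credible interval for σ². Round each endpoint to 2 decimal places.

Inverse-Gamma(6.3, 21.6) quantiles: F⁻¹(0.005) and F⁻¹(0.995).
Equivalently, 1/σ² ~ Gamma(6.3, rate = 21.6); invert its 0.995 and 0.005 quantiles.
Posterior mean ≈ 4.08, SD ≈ 1.97; a Normal approximation gives roughly [-0.99, 9.14].
Exact: lower = 1.48; upper = 12.83.

[1.48, 12.83]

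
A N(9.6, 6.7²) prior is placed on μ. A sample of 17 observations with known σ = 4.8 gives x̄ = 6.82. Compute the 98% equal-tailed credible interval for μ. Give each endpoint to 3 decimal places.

Posterior precision = 1/6.7² + 17/4.8² = 0.0223 + 0.7378 = 0.7601, so posterior SD = 1.1470.
Posterior mean = (9.6/6.7² + 17·6.82/4.8²) / 0.7601 = 6.9015.
Interval: 6.9015 ± 2.326 × 1.1470 → [4.233, 9.570].

[4.233, 9.570]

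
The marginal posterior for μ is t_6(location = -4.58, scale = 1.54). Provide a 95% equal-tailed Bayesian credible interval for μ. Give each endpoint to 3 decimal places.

[-8.348, -0.812]

The t_6 distribution is symmetric; the 95% interval is -4.58 ± t·1.54 with t_{0.975,6} = 2.447.
Half-width: 2.447 × 1.54 = 3.768.
-4.58 − 3.768 = -8.348; -4.58 + 3.768 = -0.812.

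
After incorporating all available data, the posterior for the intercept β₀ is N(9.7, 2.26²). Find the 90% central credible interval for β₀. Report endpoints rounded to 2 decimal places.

The posterior is symmetric, so the 90% equal-tailed interval is β₀ = 9.7 ± z·2.26 with z = 1.645.
Half-width: 1.645 × 2.26 = 3.72.
9.7 − 3.72 = 5.98; 9.7 + 3.72 = 13.42.

[5.98, 13.42]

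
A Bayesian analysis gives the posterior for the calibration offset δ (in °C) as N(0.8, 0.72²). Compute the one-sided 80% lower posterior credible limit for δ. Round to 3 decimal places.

0.194

Need L with P(δ ≥ L) = 0.80: L = 0.8 − z_{0.2}·0.72.
z = 0.842; L = 0.8 − 0.842 × 0.72 = 0.194.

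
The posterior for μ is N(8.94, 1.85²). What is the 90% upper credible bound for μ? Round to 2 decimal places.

11.31

Need U with P(μ ≤ U) = 0.90: U = 8.94 + z_{0.1}·1.85.
z = 1.282; U = 8.94 + 1.282 × 1.85 = 11.31.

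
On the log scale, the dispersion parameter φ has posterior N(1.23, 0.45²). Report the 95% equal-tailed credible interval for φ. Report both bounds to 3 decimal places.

On the log scale the 95% interval is 1.23 ± 1.960 × 0.45 = [0.3480, 2.1120].
Exponentiate: [e^0.3480, e^2.1120] = [1.416, 8.265].

[1.416, 8.265]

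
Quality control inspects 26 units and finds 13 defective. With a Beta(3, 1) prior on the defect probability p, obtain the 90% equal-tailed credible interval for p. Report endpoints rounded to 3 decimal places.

Posterior: Beta(3+13, 1+13) = Beta(16, 14).
Equal-tailed 90% interval: the 0.05 and 0.95 quantiles of Beta(16, 14).
Posterior mean ≈ 0.533, SD ≈ 0.090; a Normal approximation gives roughly [0.386, 0.681].
Exact: F⁻¹(0.05) = 0.384; F⁻¹(0.95) = 0.680.

[0.384, 0.680]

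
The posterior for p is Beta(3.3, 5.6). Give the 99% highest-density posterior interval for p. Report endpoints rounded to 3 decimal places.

[0.050, 0.757]

The posterior is unimodal and skewed, so the HPD interval has equal density at both endpoints and is the shortest 99% interval.
Solving f(0.050) = f(0.757) with F(0.757) − F(0.050) = 0.99 gives [0.050, 0.757].
For comparison, the equal-tailed interval is [0.062, 0.776]; the HPD is narrower and shifted toward the mode.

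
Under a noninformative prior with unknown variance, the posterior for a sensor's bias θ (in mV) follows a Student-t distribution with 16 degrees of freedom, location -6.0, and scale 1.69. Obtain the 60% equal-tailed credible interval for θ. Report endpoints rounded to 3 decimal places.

[-7.461, -4.539]

The t_16 distribution is symmetric; the 60% interval is -6.0 ± t·1.69 with t_{0.8,16} = 0.865.
Half-width: 0.865 × 1.69 = 1.461.
-6.0 − 1.461 = -7.461; -6.0 + 1.461 = -4.539.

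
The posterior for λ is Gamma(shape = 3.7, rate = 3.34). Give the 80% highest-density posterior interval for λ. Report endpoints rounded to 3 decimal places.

The posterior is unimodal and skewed, so the HPD interval has equal density at both endpoints and is the shortest 80% interval.
Solving f(0.320) = f(1.643) with F(1.643) − F(0.320) = 0.80 gives [0.320, 1.643].
For comparison, the equal-tailed interval is [0.463, 1.880]; the HPD is narrower and shifted toward the mode.

[0.320, 1.643]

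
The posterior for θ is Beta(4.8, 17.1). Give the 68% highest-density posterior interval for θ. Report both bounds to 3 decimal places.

[0.116, 0.285]

The posterior is unimodal and skewed, so the HPD interval has equal density at both endpoints and is the shortest 68% interval.
Solving f(0.116) = f(0.285) with F(0.285) − F(0.116) = 0.68 gives [0.116, 0.285].
For comparison, the equal-tailed interval is [0.133, 0.306]; the HPD is narrower and shifted toward the mode.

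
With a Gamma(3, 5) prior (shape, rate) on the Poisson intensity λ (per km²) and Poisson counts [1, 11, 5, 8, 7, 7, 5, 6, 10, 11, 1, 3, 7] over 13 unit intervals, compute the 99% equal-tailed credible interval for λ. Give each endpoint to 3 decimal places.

[3.507, 6.146]

Posterior: Gamma(3+82, 5+13) = Gamma(85, 18) (shape, rate).
Equal-tailed 99% interval: Gamma(85, 18) quantiles at 0.005 and 0.995.
Posterior mean ≈ 4.722, SD ≈ 0.512; a Normal approximation gives roughly [3.403, 6.042].
Exact: lower = 3.507; upper = 6.146.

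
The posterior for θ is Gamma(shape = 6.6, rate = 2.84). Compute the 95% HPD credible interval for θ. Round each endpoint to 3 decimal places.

The posterior is unimodal and skewed, so the HPD interval has equal density at both endpoints and is the shortest 95% interval.
Solving f(0.743) = f(4.122) with F(4.122) − F(0.743) = 0.95 gives [0.743, 4.122].
For comparison, the equal-tailed interval is [0.903, 4.404]; the HPD is narrower and shifted toward the mode.

[0.743, 4.122]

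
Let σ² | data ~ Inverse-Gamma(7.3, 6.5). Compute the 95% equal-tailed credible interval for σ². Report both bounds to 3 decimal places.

[0.483, 2.164]

Inverse-Gamma(7.3, 6.5) quantiles: F⁻¹(0.025) and F⁻¹(0.975).
Equivalently, 1/σ² ~ Gamma(7.3, rate = 6.5); invert its 0.975 and 0.025 quantiles.
Posterior mean ≈ 1.032, SD ≈ 0.448; a Normal approximation gives roughly [0.153, 1.910].
Exact: lower = 0.483; upper = 2.164.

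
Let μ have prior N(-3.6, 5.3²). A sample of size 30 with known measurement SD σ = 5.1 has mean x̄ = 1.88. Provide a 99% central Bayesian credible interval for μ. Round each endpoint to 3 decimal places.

Posterior precision = 1/5.3² + 30/5.1² = 0.0356 + 1.1534 = 1.1890, so posterior SD = 0.9171.
Posterior mean = (-3.6/5.3² + 30·1.88/5.1²) / 1.1890 = 1.7159.
Interval: 1.7159 ± 2.576 × 0.9171 → [-0.646, 4.078].

[-0.646, 4.078]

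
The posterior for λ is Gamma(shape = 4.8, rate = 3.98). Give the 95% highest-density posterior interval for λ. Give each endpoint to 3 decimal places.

[0.277, 2.296]

The posterior is unimodal and skewed, so the HPD interval has equal density at both endpoints and is the shortest 95% interval.
Solving f(0.277) = f(2.296) with F(2.296) − F(0.277) = 0.95 gives [0.277, 2.296].
For comparison, the equal-tailed interval is [0.380, 2.500]; the HPD is narrower and shifted toward the mode.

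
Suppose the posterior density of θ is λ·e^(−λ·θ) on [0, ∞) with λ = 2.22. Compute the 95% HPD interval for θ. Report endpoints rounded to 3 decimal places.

[0.000, 1.349]

The exponential density is strictly decreasing on [0, ∞), so the HPD interval is anchored at 0: [0, q] with P(θ ≤ q) = 0.95.
q = −ln(1 − 0.95) / 2.22 = 2.9957 / 2.22 = 1.349.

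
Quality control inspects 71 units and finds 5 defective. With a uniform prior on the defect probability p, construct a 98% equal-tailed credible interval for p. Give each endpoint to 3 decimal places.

[0.025, 0.172]

Posterior: Beta(1+5, 1+66) = Beta(6, 67).
Equal-tailed 98% interval: the 0.01 and 0.99 quantiles of Beta(6, 67).
Posterior mean ≈ 0.082, SD ≈ 0.032; a Normal approximation gives roughly [0.008, 0.156].
Exact: F⁻¹(0.01) = 0.025; F⁻¹(0.99) = 0.172.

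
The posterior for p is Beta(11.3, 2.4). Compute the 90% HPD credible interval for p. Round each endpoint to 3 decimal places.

The posterior is unimodal and skewed, so the HPD interval has equal density at both endpoints and is the shortest 90% interval.
Solving f(0.679) = f(0.978) with F(0.978) − F(0.679) = 0.90 gives [0.679, 0.978].
For comparison, the equal-tailed interval is [0.638, 0.957]; the HPD is narrower and shifted toward the mode.

[0.679, 0.978]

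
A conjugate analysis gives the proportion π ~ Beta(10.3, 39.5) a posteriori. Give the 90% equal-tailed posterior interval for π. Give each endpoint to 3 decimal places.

[0.120, 0.307]

Posterior: Beta(10.3, 39.5).
Equal-tailed 90% interval: the 0.05 and 0.95 quantiles of Beta(10.3, 39.5).
Posterior mean ≈ 0.207, SD ≈ 0.057; a Normal approximation gives roughly [0.113, 0.300].
Exact: F⁻¹(0.05) = 0.120; F⁻¹(0.95) = 0.307.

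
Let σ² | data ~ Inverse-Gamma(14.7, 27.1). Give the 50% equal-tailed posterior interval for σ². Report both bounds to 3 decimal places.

[1.587, 2.265]

Inverse-Gamma(14.7, 27.1) quantiles: F⁻¹(0.25) and F⁻¹(0.75).
Equivalently, 1/σ² ~ Gamma(14.7, rate = 27.1); invert its 0.75 and 0.25 quantiles.
Posterior mean ≈ 1.978, SD ≈ 0.555; a Normal approximation gives roughly [1.604, 2.352].
Exact: lower = 1.587; upper = 2.265.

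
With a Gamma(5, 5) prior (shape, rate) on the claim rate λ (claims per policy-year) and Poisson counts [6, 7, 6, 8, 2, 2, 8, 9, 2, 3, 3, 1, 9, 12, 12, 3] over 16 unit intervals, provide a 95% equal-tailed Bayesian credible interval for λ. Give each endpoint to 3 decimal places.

[3.789, 5.635]

Posterior: Gamma(5+93, 5+16) = Gamma(98, 21) (shape, rate).
Equal-tailed 95% interval: Gamma(98, 21) quantiles at 0.025 and 0.975.
Posterior mean ≈ 4.667, SD ≈ 0.471; a Normal approximation gives roughly [3.743, 5.591].
Exact: lower = 3.789; upper = 5.635.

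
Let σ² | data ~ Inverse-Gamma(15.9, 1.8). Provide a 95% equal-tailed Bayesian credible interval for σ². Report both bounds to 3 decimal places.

[0.073, 0.198]

Inverse-Gamma(15.9, 1.8) quantiles: F⁻¹(0.025) and F⁻¹(0.975).
Equivalently, 1/σ² ~ Gamma(15.9, rate = 1.8); invert its 0.975 and 0.025 quantiles.
Posterior mean ≈ 0.121, SD ≈ 0.032; a Normal approximation gives roughly [0.057, 0.184].
Exact: lower = 0.073; upper = 0.198.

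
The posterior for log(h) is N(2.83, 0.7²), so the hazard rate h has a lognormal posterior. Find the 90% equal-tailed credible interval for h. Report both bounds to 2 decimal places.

[5.36, 53.59]

On the log scale the 90% interval is 2.83 ± 1.645 × 0.7 = [1.6786, 3.9814].
Exponentiate: [e^1.6786, e^3.9814] = [5.36, 53.59].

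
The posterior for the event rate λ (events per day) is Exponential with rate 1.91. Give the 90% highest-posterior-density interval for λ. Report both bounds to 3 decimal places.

[0.000, 1.206]

The exponential density is strictly decreasing on [0, ∞), so the HPD interval is anchored at 0: [0, q] with P(λ ≤ q) = 0.90.
q = −ln(1 − 0.90) / 1.91 = 2.3026 / 1.91 = 1.206.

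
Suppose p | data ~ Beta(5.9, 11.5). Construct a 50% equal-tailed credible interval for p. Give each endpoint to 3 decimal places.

Posterior: Beta(5.9, 11.5).
Equal-tailed 50% interval: the 0.25 and 0.75 quantiles of Beta(5.9, 11.5).
Posterior mean ≈ 0.339, SD ≈ 0.110; a Normal approximation gives roughly [0.265, 0.414].
Exact: F⁻¹(0.25) = 0.259; F⁻¹(0.75) = 0.413.

[0.259, 0.413]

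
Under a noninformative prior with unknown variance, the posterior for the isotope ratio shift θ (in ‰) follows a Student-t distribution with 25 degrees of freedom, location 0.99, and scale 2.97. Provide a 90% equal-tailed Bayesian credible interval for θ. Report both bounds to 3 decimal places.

The t_25 distribution is symmetric; the 90% interval is 0.99 ± t·2.97 with t_{0.95,25} = 1.708.
Half-width: 1.708 × 2.97 = 5.073.
0.99 − 5.073 = -4.083; 0.99 + 5.073 = 6.063.

[-4.083, 6.063]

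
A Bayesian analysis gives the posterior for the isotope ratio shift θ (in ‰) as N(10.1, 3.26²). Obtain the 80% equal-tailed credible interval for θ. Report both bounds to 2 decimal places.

The posterior is symmetric, so the 80% equal-tailed interval is θ = 10.1 ± z·3.26 with z = 1.282.
Half-width: 1.282 × 3.26 = 4.18.
10.1 − 4.18 = 5.92; 10.1 + 4.18 = 14.28.

[5.92, 14.28]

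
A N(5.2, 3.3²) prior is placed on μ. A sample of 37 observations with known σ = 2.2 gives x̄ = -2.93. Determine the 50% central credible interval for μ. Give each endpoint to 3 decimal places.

Posterior precision = 1/3.3² + 37/2.2² = 0.0918 + 7.6446 = 7.7365, so posterior SD = 0.3595.
Posterior mean = (5.2/3.3² + 37·-2.93/2.2²) / 7.7365 = -2.8335.
Interval: -2.8335 ± 0.674 × 0.3595 → [-3.076, -2.591].

[-3.076, -2.591]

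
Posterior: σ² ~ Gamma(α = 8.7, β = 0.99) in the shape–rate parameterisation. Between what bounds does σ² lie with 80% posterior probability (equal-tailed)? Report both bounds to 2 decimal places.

[5.25, 12.76]

Posterior: Gamma(shape 8.7, rate 0.99).
Equal-tailed 80% interval: Gamma(8.7, 0.99) quantiles at 0.1 and 0.9.
Posterior mean ≈ 8.79, SD ≈ 2.98; a Normal approximation gives roughly [4.97, 12.61].
Exact: lower = 5.25; upper = 12.76.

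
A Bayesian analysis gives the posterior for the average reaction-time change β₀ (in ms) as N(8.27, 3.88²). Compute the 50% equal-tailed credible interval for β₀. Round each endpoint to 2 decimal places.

The posterior is symmetric, so the 50% equal-tailed interval is β₀ = 8.27 ± z·3.88 with z = 0.674.
Half-width: 0.674 × 3.88 = 2.62.
8.27 − 2.62 = 5.65; 8.27 + 2.62 = 10.89.

[5.65, 10.89]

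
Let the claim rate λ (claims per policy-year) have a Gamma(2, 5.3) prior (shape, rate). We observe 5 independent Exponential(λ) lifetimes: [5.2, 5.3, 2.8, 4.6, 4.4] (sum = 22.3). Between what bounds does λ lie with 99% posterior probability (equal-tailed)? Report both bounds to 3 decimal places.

[0.074, 0.567]

Posterior: Gamma(2+5, 5.3+22.3) = Gamma(7, 27.6) (shape, rate).
Equal-tailed 99% interval: Gamma(7, 27.6) quantiles at 0.005 and 0.995.
Posterior mean ≈ 0.254, SD ≈ 0.096; a Normal approximation gives roughly [0.007, 0.501].
Exact: lower = 0.074; upper = 0.567.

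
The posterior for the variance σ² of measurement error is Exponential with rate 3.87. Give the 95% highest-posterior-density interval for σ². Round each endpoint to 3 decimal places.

The exponential density is strictly decreasing on [0, ∞), so the HPD interval is anchored at 0: [0, q] with P(σ² ≤ q) = 0.95.
q = −ln(1 − 0.95) / 3.87 = 2.9957 / 3.87 = 0.774.

[0.000, 0.774]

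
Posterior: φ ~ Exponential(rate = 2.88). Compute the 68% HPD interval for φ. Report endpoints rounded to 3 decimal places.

[0.000, 0.396]

The exponential density is strictly decreasing on [0, ∞), so the HPD interval is anchored at 0: [0, q] with P(φ ≤ q) = 0.68.
q = −ln(1 − 0.68) / 2.88 = 1.1394 / 2.88 = 0.396.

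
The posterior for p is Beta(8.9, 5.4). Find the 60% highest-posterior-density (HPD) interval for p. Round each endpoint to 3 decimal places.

The posterior is unimodal and skewed, so the HPD interval has equal density at both endpoints and is the shortest 60% interval.
Solving f(0.530) = f(0.745) with F(0.745) − F(0.530) = 0.60 gives [0.530, 0.745].
For comparison, the equal-tailed interval is [0.516, 0.732]; the HPD is narrower and shifted toward the mode.

[0.530, 0.745]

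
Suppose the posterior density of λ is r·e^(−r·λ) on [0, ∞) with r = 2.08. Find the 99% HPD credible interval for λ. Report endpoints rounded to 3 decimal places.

The exponential density is strictly decreasing on [0, ∞), so the HPD interval is anchored at 0: [0, q] with P(λ ≤ q) = 0.99.
q = −ln(1 − 0.99) / 2.08 = 4.6052 / 2.08 = 2.214.

[0.000, 2.214]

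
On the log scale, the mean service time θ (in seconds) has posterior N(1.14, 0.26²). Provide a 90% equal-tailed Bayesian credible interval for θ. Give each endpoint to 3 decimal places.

[2.039, 4.795]

On the log scale the 90% interval is 1.14 ± 1.645 × 0.26 = [0.7123, 1.5677].
Exponentiate: [e^0.7123, e^1.5677] = [2.039, 4.795].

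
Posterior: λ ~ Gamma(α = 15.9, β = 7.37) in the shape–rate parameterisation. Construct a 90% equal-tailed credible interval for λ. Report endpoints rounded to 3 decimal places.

[1.351, 3.118]

Posterior: Gamma(shape 15.9, rate 7.37).
Equal-tailed 90% interval: Gamma(15.9, 7.37) quantiles at 0.05 and 0.95.
Posterior mean ≈ 2.157, SD ≈ 0.541; a Normal approximation gives roughly [1.267, 3.047].
Exact: lower = 1.351; upper = 3.118.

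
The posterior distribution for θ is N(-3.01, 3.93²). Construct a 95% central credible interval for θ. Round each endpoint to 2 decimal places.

[-10.71, 4.69]

The posterior is symmetric, so the 95% equal-tailed interval is θ = -3.01 ± z·3.93 with z = 1.960.
Half-width: 1.960 × 3.93 = 7.70.
-3.01 − 7.70 = -10.71; -3.01 + 7.70 = 4.69.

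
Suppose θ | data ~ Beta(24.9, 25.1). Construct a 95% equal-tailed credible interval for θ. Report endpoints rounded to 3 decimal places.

[0.361, 0.635]

Posterior: Beta(24.9, 25.1).
Equal-tailed 95% interval: the 0.025 and 0.975 quantiles of Beta(24.9, 25.1).
Posterior mean ≈ 0.498, SD ≈ 0.070; a Normal approximation gives roughly [0.361, 0.635].
Exact: F⁻¹(0.025) = 0.361; F⁻¹(0.975) = 0.635.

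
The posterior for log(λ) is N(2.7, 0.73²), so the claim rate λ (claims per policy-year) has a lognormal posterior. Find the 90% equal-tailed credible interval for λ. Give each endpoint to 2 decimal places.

[4.48, 49.44]

On the log scale the 90% interval is 2.7 ± 1.645 × 0.73 = [1.4993, 3.9007].
Exponentiate: [e^1.4993, e^3.9007] = [4.48, 49.44].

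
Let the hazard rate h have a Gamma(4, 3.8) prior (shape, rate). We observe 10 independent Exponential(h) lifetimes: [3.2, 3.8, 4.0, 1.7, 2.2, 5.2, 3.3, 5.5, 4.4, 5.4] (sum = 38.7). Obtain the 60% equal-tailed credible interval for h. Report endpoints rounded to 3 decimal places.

Posterior: Gamma(4+10, 3.8+38.7) = Gamma(14, 42.5) (shape, rate).
Equal-tailed 60% interval: Gamma(14, 42.5) quantiles at 0.2 and 0.8.
Posterior mean ≈ 0.329, SD ≈ 0.088; a Normal approximation gives roughly [0.255, 0.404].
Exact: lower = 0.254; upper = 0.400.

[0.254, 0.400]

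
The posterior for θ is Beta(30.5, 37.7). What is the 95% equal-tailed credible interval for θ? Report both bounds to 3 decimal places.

Posterior: Beta(30.5, 37.7).
Equal-tailed 95% interval: the 0.025 and 0.975 quantiles of Beta(30.5, 37.7).
Posterior mean ≈ 0.447, SD ≈ 0.060; a Normal approximation gives roughly [0.330, 0.564].
Exact: F⁻¹(0.025) = 0.332; F⁻¹(0.975) = 0.565.

[0.332, 0.565]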